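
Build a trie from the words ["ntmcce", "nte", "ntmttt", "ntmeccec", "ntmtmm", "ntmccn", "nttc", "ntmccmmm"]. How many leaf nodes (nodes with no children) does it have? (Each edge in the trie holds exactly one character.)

8

Leaves are exactly the stored words that no other stored word extends.
Those words: "nte", "ntmcce", "ntmccmmm", "ntmccn", "ntmeccec", "ntmtmm", "ntmttt", "nttc"
Leaf count: 8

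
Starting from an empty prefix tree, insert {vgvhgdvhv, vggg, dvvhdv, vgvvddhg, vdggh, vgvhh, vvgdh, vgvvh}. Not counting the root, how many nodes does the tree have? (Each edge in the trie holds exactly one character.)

Count nodes per top-level branch (shared prefixes stored once):
  'd'-branch (dvvhdv): 6 nodes
  'v'-branch (vdggh, vggg, vgvhgdvhv, vgvhh, vgvvddhg, vgvvh, vvgdh): 26 nodes
Sum: 32

32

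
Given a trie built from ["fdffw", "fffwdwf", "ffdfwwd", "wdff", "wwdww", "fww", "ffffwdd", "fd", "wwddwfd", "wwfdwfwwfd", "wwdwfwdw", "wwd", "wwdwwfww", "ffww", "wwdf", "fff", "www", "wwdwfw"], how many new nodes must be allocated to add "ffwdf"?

2

Walking "ffwdf" from the root, the first 3 characters ("ffw") follow existing edges; "d" is the first miss.
So 5 − 3 = 2 new nodes.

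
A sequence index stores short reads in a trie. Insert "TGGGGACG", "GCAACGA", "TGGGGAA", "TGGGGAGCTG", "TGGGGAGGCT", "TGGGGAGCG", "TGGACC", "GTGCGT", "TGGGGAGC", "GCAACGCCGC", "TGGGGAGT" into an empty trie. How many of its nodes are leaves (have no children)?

10

Leaves are exactly the stored words that no other stored word extends.
Those words: "GCAACGA", "GCAACGCCGC", "GTGCGT", "TGGACC", "TGGGGAA", "TGGGGACG", "TGGGGAGCG", "TGGGGAGCTG", "TGGGGAGGCT", "TGGGGAGT"
Leaf count: 10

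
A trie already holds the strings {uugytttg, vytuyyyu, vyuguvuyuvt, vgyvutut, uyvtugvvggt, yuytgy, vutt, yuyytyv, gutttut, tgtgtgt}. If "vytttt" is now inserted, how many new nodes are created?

3

"vyt" is already a path in the trie; the remaining "ttt" must be added.
New nodes needed: |"vytttt"| − 3 = 6 − 3 = 3.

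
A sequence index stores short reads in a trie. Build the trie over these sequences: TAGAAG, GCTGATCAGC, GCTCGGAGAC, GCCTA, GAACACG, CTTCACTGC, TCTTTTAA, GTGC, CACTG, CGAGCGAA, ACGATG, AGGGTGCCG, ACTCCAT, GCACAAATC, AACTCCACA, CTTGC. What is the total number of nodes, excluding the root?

98

Trace insertions, counting only characters that open a new branch:
  "TAGAAG" → 6 new (T, A, G, A, A, G)
  "GCTGATCAGC" → 10 new (G, C, T, G, A, T, C, A, G, C)
  "GCTCGGAGAC" → prefix "GCT" already present; 7 new (C, G, G, A, G, A, C)
  "GCCTA" → prefix "GC" already present; 3 new (C, T, A)
  "GAACACG" → prefix "G" already present; 6 new (A, A, C, A, C, G)
  "CTTCACTGC" → 9 new (C, T, T, C, A, C, T, G, C)
  "TCTTTTAA" → prefix "T" already present; 7 new (C, T, T, T, T, A, A)
  "GTGC" → prefix "G" already present; 3 new (T, G, C)
  "CACTG" → prefix "C" already present; 4 new (A, C, T, G)
  "CGAGCGAA" → prefix "C" already present; 7 new (G, A, G, C, G, A, A)
  "ACGATG" → 6 new (A, C, G, A, T, G)
  "AGGGTGCCG" → prefix "A" already present; 8 new (G, G, G, T, G, C, C, G)
  "ACTCCAT" → prefix "AC" already present; 5 new (T, C, C, A, T)
  "GCACAAATC" → prefix "GC" already present; 7 new (A, C, A, A, A, T, C)
  "AACTCCACA" → prefix "A" already present; 8 new (A, C, T, C, C, A, C, A)
  "CTTGC" → prefix "CTT" already present; 2 new (G, C)
Total nodes = 6 + 10 + 7 + 3 + 6 + 9 + 7 + 3 + 4 + 7 + 6 + 8 + 5 + 7 + 8 + 2 = 98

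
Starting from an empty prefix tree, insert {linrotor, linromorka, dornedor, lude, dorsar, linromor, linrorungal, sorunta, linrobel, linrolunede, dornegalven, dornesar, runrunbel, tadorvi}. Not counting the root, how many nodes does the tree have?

74

Insert word by word; a character creates a node only if that edge doesn't already exist:
  "linrotor" → 8 new (l, i, n, r, o, t, o, r)
  "linromorka" → prefix "linro" already present; 5 new (m, o, r, k, a)
  "dornedor" → 8 new (d, o, r, n, e, d, o, r)
  "lude" → prefix "l" already present; 3 new (u, d, e)
  "dorsar" → prefix "dor" already present; 3 new (s, a, r)
  "linromor" → prefix "linromor" already present; 0 new (none)
  "linrorungal" → prefix "linro" already present; 6 new (r, u, n, g, a, l)
  "sorunta" → 7 new (s, o, r, u, n, t, a)
  "linrobel" → prefix "linro" already present; 3 new (b, e, l)
  "linrolunede" → prefix "linro" already present; 6 new (l, u, n, e, d, e)
  "dornegalven" → prefix "dorne" already present; 6 new (g, a, l, v, e, n)
  "dornesar" → prefix "dorne" already present; 3 new (s, a, r)
  "runrunbel" → 9 new (r, u, n, r, u, n, b, e, l)
  "tadorvi" → 7 new (t, a, d, o, r, v, i)
Total nodes = 8 + 5 + 8 + 3 + 3 + 0 + 6 + 7 + 3 + 6 + 6 + 3 + 9 + 7 = 74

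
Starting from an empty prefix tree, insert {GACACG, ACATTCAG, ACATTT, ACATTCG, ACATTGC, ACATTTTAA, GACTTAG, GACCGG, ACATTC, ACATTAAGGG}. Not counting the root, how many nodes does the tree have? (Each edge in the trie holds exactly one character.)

Insert word by word; a character creates a node only if that edge doesn't already exist:
  "GACACG" → 6 new (G, A, C, A, C, G)
  "ACATTCAG" → 8 new (A, C, A, T, T, C, A, G)
  "ACATTT" → prefix "ACATT" already present; 1 new (T)
  "ACATTCG" → prefix "ACATTC" already present; 1 new (G)
  "ACATTGC" → prefix "ACATT" already present; 2 new (G, C)
  "ACATTTTAA" → prefix "ACATTT" already present; 3 new (T, A, A)
  "GACTTAG" → prefix "GAC" already present; 4 new (T, T, A, G)
  "GACCGG" → prefix "GAC" already present; 3 new (C, G, G)
  "ACATTC" → prefix "ACATTC" already present; 0 new (none)
  "ACATTAAGGG" → prefix "ACATT" already present; 5 new (A, A, G, G, G)
Total nodes = 6 + 8 + 1 + 1 + 2 + 3 + 4 + 3 + 0 + 5 = 33

33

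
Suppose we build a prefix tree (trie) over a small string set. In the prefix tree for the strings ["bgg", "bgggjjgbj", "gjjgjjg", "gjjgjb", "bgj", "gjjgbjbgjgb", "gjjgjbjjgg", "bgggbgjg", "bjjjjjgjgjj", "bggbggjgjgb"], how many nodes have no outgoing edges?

A leaf is a node with no children — equivalently, the end of a word that is not a proper prefix of any other stored word.
Those words: "bggbggjgjgb", "bgggbgjg", "bgggjjgbj", "bgj", "bjjjjjgjgjj", "gjjgbjbgjgb", "gjjgjbjjgg", "gjjgjjg"
Leaf count: 8

8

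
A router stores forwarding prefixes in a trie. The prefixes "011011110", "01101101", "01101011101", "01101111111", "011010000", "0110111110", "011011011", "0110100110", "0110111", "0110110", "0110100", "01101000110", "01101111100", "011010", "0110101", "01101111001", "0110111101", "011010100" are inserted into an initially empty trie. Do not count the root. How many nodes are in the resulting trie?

For each word, the new-node count is its length minus the longest prefix already in the trie:
  "011011110" → 9 new (0, 1, 1, 0, 1, 1, 1, 1, 0)
  "01101101" → prefix "011011" already present; 2 new (0, 1)
  "01101011101" → prefix "01101" already present; 6 new (0, 1, 1, 1, 0, 1)
  "01101111111" → prefix "01101111" already present; 3 new (1, 1, 1)
  "011010000" → prefix "011010" already present; 3 new (0, 0, 0)
  "0110111110" → prefix "011011111" already present; 1 new (0)
  "011011011" → prefix "01101101" already present; 1 new (1)
  "0110100110" → prefix "0110100" already present; 3 new (1, 1, 0)
  "0110111" → prefix "0110111" already present; 0 new (none)
  "0110110" → prefix "0110110" already present; 0 new (none)
  "0110100" → prefix "0110100" already present; 0 new (none)
  "01101000110" → prefix "01101000" already present; 3 new (1, 1, 0)
  "01101111100" → prefix "0110111110" already present; 1 new (0)
  "011010" → prefix "011010" already present; 0 new (none)
  "0110101" → prefix "0110101" already present; 0 new (none)
  "01101111001" → prefix "011011110" already present; 2 new (0, 1)
  "0110111101" → prefix "011011110" already present; 1 new (1)
  "011010100" → prefix "0110101" already present; 2 new (0, 0)
Total nodes = 9 + 2 + 6 + 3 + 3 + 1 + 1 + 3 + 0 + 0 + 0 + 3 + 1 + 0 + 0 + 2 + 1 + 2 = 37

37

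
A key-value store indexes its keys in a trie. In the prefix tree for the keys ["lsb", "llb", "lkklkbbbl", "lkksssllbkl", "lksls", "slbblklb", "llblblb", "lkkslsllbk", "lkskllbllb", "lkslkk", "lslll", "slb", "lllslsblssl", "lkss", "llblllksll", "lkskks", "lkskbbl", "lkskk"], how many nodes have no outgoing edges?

15

Leaves are exactly the stored words that no other stored word extends.
Those words: "lkklkbbbl", "lkkslsllbk", "lkksssllbkl", "lkskbbl", "lkskks", "lkskllbllb", "lkslkk", "lksls", "lkss", "llblblb", "llblllksll", "lllslsblssl", "lsb", "lslll", "slbblklb"
Leaf count: 15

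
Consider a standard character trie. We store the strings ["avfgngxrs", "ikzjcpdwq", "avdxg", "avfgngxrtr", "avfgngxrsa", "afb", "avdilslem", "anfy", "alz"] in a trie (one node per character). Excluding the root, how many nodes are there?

Count nodes per top-level branch (shared prefixes stored once):
  'a'-branch (afb, alz, anfy, avdilslem, avdxg, avfgngxrs, avfgngxrsa, avfgngxrtr): 28 nodes
  'i'-branch (ikzjcpdwq): 9 nodes
Sum: 37

37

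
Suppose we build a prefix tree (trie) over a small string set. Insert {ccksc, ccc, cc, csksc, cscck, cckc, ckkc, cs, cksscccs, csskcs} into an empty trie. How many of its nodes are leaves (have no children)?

8

A leaf is a node with no children — equivalently, the end of a word that is not a proper prefix of any other stored word.
Those words: "ccc", "cckc", "ccksc", "ckkc", "cksscccs", "cscck", "csksc", "csskcs"
Leaf count: 8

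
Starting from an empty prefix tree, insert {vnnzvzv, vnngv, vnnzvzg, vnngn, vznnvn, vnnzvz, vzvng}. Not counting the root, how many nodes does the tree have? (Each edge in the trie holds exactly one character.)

Insert word by word; a character creates a node only if that edge doesn't already exist:
  "vnnzvzv" → 7 new (v, n, n, z, v, z, v)
  "vnngv" → prefix "vnn" already present; 2 new (g, v)
  "vnnzvzg" → prefix "vnnzvz" already present; 1 new (g)
  "vnngn" → prefix "vnng" already present; 1 new (n)
  "vznnvn" → prefix "v" already present; 5 new (z, n, n, v, n)
  "vnnzvz" → prefix "vnnzvz" already present; 0 new (none)
  "vzvng" → prefix "vz" already present; 3 new (v, n, g)
Total nodes = 7 + 2 + 1 + 1 + 5 + 0 + 3 = 19

19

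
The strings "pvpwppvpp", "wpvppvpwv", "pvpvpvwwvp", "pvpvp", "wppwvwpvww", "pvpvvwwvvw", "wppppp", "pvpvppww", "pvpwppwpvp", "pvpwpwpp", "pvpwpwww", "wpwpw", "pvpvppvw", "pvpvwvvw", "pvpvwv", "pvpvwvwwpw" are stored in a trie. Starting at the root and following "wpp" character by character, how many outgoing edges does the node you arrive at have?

2

The children of the "wpp" node are the distinct next characters among strings starting with "wpp".
Distinct next characters after "wpp": p, w.
That node has 2 child edges.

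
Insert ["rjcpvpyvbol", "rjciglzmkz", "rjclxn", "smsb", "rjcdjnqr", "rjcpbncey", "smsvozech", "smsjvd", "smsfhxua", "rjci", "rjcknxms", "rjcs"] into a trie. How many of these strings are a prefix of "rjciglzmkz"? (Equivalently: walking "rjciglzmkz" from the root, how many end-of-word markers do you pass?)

2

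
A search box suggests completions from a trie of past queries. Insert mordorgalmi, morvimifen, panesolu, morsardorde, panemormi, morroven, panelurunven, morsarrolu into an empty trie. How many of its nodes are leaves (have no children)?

A leaf is a node with no children — equivalently, the end of a word that is not a proper prefix of any other stored word.
Those words: "mordorgalmi", "morroven", "morsardorde", "morsarrolu", "morvimifen", "panelurunven", "panemormi", "panesolu"
Leaf count: 8

8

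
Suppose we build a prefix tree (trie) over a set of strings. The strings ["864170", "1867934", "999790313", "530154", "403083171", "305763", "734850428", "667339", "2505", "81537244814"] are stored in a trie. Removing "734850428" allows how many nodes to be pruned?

A node on "734850428"'s path can go only if nothing else ends at it or branches off below it.
No other word shares any prefix with "734850428", so all 9 of its nodes go.
Nodes removed: 9

9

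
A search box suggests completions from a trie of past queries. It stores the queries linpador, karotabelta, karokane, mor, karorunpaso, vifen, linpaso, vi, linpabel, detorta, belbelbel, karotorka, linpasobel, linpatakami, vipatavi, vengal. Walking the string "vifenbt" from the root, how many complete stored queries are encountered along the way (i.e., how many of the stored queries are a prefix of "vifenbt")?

2

Walk "vifenbt" from the root; an end-of-word marker is hit whenever a stored word is a prefix of "vifenbt".
Prefixes of the query that are stored words: "vi", "vifen"
Count: 2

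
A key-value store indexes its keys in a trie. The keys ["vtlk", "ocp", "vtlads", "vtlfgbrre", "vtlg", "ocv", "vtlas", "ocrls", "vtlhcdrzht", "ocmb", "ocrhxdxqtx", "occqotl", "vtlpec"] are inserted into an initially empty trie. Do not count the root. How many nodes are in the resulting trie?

Insert word by word; a character creates a node only if that edge doesn't already exist:
  "vtlk" → 4 new (v, t, l, k)
  "ocp" → 3 new (o, c, p)
  "vtlads" → prefix "vtl" already present; 3 new (a, d, s)
  "vtlfgbrre" → prefix "vtl" already present; 6 new (f, g, b, r, r, e)
  "vtlg" → prefix "vtl" already present; 1 new (g)
  "ocv" → prefix "oc" already present; 1 new (v)
  "vtlas" → prefix "vtla" already present; 1 new (s)
  "ocrls" → prefix "oc" already present; 3 new (r, l, s)
  "vtlhcdrzht" → prefix "vtl" already present; 7 new (h, c, d, r, z, h, t)
  "ocmb" → prefix "oc" already present; 2 new (m, b)
  "ocrhxdxqtx" → prefix "ocr" already present; 7 new (h, x, d, x, q, t, x)
  "occqotl" → prefix "oc" already present; 5 new (c, q, o, t, l)
  "vtlpec" → prefix "vtl" already present; 3 new (p, e, c)
Total nodes = 4 + 3 + 3 + 6 + 1 + 1 + 1 + 3 + 7 + 2 + 7 + 5 + 3 = 46

46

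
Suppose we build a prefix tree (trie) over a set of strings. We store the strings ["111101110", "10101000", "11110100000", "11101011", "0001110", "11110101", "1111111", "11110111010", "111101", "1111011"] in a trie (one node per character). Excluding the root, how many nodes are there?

Trie structure (* marks end of a word):
(root)
├─ 0
│  └─ 0
│     └─ 0
│        └─ 1
│           └─ 1
│              └─ 1
│                 └─ 0 *
└─ 1
   ├─ 0
   │  └─ 1
   │     └─ 0
   │        └─ 1
   │           └─ 0
   │              └─ 0
   │                 └─ 0 *
   └─ 1
      └─ 1
         ├─ 0
         │  └─ 1
         │     └─ 0
         │        └─ 1
         │           └─ 1 *
         └─ 1
            ├─ 0
            │  └─ 1 *
            │     ├─ 0
            │     │  ├─ 0
            │     │  │  └─ 0
            │     │  │     └─ 0
            │     │  │        └─ 0 *
            │     │  └─ 1 *
            │     └─ 1 *
            │        └─ 1
            │           └─ 0 *
            │              └─ 1
            │                 └─ 0 *
            └─ 1
               └─ 1
                  └─ 1 *
Counting every labelled node above: 39.

39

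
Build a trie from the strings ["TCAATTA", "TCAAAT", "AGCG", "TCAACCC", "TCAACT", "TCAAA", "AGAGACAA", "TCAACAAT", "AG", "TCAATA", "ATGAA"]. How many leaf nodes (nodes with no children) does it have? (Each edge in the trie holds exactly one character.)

Leaves are exactly the stored words that no other stored word extends.
Those words: "AGAGACAA", "AGCG", "ATGAA", "TCAAAT", "TCAACAAT", "TCAACCC", "TCAACT", "TCAATA", "TCAATTA"
Leaf count: 9

9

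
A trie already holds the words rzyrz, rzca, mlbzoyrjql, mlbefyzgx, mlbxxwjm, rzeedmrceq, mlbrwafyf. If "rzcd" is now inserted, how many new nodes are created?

1

Walking "rzcd" from the root, the first 3 characters ("rzc") follow existing edges; "d" is the first miss.
New nodes needed: |"rzcd"| − 3 = 4 − 3 = 1.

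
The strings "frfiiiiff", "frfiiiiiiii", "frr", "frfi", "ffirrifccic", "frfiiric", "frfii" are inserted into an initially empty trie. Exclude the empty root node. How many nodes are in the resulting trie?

27

Count nodes per top-level branch (shared prefixes stored once):
  'f'-branch (ffirrifccic, frfi, frfii, frfiiiiff, frfiiiiiiii, frfiiric, frr): 27 nodes
Sum: 27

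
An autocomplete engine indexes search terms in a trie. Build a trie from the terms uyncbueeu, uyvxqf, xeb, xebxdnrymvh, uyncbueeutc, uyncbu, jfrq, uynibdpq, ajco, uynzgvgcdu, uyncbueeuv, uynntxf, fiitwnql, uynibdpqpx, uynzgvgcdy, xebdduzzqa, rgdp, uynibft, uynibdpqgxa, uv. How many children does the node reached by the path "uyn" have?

4

Follow the path "uyn" to its node, then look at its outgoing edges.
Characters that immediately follow "uyn" among the stored strings: {c, i, n, z}.
That node has 4 child edges.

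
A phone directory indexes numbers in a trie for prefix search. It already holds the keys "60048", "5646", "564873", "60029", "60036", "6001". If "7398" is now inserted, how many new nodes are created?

No existing word starts with "7", so every character of "7398" needs a new node.
4 − 0 = 4 new nodes.

4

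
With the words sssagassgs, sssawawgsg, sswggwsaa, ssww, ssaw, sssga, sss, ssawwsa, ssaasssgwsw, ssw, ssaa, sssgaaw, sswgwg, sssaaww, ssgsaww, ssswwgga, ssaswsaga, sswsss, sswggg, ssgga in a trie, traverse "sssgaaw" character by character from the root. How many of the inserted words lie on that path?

3

Walk "sssgaaw" from the root; an end-of-word marker is hit whenever a stored word is a prefix of "sssgaaw".
Prefixes of the query that are stored words: "sss", "sssga", "sssgaaw"
Count: 3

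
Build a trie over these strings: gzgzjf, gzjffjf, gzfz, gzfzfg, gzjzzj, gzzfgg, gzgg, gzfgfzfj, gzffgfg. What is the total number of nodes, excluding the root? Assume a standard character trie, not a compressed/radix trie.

32

Trie structure (* marks end of a word):
(root)
└─ g
   └─ z
      ├─ f
      │  ├─ f
      │  │  └─ g
      │  │     └─ f
      │  │        └─ g *
      │  ├─ g
      │  │  └─ f
      │  │     └─ z
      │  │        └─ f
      │  │           └─ j *
      │  └─ z *
      │     └─ f
      │        └─ g *
      ├─ g
      │  ├─ g *
      │  └─ z
      │     └─ j
      │        └─ f *
      ├─ j
      │  ├─ f
      │  │  └─ f
      │  │     └─ j
      │  │        └─ f *
      │  └─ z
      │     └─ z
      │        └─ j *
      └─ z
         └─ f
            └─ g
               └─ g *
Counting every labelled node above: 32.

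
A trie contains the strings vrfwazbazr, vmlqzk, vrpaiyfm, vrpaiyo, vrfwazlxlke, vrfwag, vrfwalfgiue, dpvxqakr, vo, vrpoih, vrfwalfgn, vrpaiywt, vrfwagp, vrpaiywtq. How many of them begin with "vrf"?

6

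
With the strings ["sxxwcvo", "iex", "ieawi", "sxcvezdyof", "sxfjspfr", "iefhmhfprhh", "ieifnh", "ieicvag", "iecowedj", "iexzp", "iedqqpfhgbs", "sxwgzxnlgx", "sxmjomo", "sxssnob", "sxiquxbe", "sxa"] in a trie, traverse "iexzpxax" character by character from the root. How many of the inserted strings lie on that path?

2

Check each prefix of "iexzpxax" against the stored set — each match is an end-marker on the path.
Prefixes of the query that are stored words: "iex", "iexzp"
Count: 2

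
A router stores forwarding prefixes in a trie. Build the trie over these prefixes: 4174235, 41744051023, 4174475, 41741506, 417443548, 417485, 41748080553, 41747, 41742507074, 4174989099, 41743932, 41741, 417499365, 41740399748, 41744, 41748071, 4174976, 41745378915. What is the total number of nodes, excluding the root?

71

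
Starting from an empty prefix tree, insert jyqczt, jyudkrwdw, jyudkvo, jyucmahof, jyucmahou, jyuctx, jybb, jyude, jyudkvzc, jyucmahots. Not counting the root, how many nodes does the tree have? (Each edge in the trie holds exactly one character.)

31

Trie structure (* marks end of a word):
(root)
└─ j
   └─ y
      ├─ b
      │  └─ b *
      ├─ q
      │  └─ c
      │     └─ z
      │        └─ t *
      └─ u
         ├─ c
         │  ├─ m
         │  │  └─ a
         │  │     └─ h
         │  │        └─ o
         │  │           ├─ f *
         │  │           ├─ t
         │  │           │  └─ s *
         │  │           └─ u *
         │  └─ t
         │     └─ x *
         └─ d
            ├─ e *
            └─ k
               ├─ r
               │  └─ w
               │     └─ d
               │        └─ w *
               └─ v
                  ├─ o *
                  └─ z
                     └─ c *
Counting every labelled node above: 31.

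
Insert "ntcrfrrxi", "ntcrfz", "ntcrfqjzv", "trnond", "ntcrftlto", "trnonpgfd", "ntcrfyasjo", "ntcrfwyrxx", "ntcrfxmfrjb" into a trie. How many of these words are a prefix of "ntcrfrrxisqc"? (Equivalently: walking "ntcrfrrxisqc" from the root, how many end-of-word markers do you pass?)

Check each prefix of "ntcrfrrxisqc" against the stored set — each match is an end-marker on the path.
Prefixes of the query that are stored words: "ntcrfrrxi"
Count: 1

1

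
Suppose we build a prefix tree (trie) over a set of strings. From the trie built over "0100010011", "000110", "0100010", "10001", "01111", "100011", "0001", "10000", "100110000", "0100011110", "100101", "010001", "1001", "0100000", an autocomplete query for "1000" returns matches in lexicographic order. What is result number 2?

10001

Words with prefix "1000", in lexicographic order: "10000", "10001", "100011"
Position 2: 10001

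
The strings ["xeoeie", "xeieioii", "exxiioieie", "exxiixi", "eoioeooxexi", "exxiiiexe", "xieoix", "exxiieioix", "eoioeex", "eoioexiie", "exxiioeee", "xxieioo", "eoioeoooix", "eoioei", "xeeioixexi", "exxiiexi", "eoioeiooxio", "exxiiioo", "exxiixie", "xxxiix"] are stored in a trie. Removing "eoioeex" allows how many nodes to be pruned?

2

After clearing the end-marker at "eoioeex", prune upward until reaching a node still needed by another word.
The suffix "ex" (2 nodes) is used only by "eoioeex"; the node for "eoioe" still has the child "o", so pruning stops there.
Nodes removed: 2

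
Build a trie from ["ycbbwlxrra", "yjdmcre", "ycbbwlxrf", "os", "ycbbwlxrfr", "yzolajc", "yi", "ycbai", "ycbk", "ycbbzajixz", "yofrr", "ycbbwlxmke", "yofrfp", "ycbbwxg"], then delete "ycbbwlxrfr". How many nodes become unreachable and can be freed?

After clearing the end-marker at "ycbbwlxrfr", prune upward until reaching a node still needed by another word.
The suffix "r" (1 node) is used only by "ycbbwlxrfr"; "ycbbwlxrf" is itself a stored word, so pruning stops there.
Nodes removed: 1

1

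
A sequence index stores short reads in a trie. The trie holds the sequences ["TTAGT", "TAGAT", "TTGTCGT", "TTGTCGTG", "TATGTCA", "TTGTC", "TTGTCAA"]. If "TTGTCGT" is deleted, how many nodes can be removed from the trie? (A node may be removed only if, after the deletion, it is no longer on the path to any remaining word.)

Walk "TTGTCGT" from the leaf back toward the root, removing each node that no remaining word uses.
Every node on "TTGTCGT" is still needed (e.g. by "TTGTCGTG"), so nothing is freed.
Nodes removed: 0

0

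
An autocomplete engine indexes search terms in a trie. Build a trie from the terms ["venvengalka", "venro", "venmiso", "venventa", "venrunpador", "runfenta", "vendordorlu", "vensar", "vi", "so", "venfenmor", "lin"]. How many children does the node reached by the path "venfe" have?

Follow the path "venfe" to its node, then look at its outgoing edges.
Distinct next characters after "venfe": n.
That node has 1 child edge.

1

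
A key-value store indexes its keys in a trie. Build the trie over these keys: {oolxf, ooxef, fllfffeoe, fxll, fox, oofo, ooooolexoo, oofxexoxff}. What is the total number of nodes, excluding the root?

Trace insertions, counting only characters that open a new branch:
  "oolxf" → 5 new (o, o, l, x, f)
  "ooxef" → prefix "oo" already present; 3 new (x, e, f)
  "fllfffeoe" → 9 new (f, l, l, f, f, f, e, o, e)
  "fxll" → prefix "f" already present; 3 new (x, l, l)
  "fox" → prefix "f" already present; 2 new (o, x)
  "oofo" → prefix "oo" already present; 2 new (f, o)
  "ooooolexoo" → prefix "oo" already present; 8 new (o, o, o, l, e, x, o, o)
  "oofxexoxff" → prefix "oof" already present; 7 new (x, e, x, o, x, f, f)
Total nodes = 5 + 3 + 9 + 3 + 2 + 2 + 8 + 7 = 39

39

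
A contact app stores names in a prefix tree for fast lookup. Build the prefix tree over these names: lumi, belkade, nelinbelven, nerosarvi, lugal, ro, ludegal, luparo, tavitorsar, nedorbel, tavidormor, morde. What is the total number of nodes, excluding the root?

70

For each word, the new-node count is its length minus the longest prefix already in the trie:
  "lumi" → 4 new (l, u, m, i)
  "belkade" → 7 new (b, e, l, k, a, d, e)
  "nelinbelven" → 11 new (n, e, l, i, n, b, e, l, v, e, n)
  "nerosarvi" → prefix "ne" already present; 7 new (r, o, s, a, r, v, i)
  "lugal" → prefix "lu" already present; 3 new (g, a, l)
  "ro" → 2 new (r, o)
  "ludegal" → prefix "lu" already present; 5 new (d, e, g, a, l)
  "luparo" → prefix "lu" already present; 4 new (p, a, r, o)
  "tavitorsar" → 10 new (t, a, v, i, t, o, r, s, a, r)
  "nedorbel" → prefix "ne" already present; 6 new (d, o, r, b, e, l)
  "tavidormor" → prefix "tavi" already present; 6 new (d, o, r, m, o, r)
  "morde" → 5 new (m, o, r, d, e)
Total nodes = 4 + 7 + 11 + 7 + 3 + 2 + 5 + 4 + 10 + 6 + 6 + 5 = 70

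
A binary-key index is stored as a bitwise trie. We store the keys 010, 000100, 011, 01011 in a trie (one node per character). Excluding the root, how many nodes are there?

11

For each word, the new-node count is its length minus the longest prefix already in the trie:
  "010" → 3 new (0, 1, 0)
  "000100" → prefix "0" already present; 5 new (0, 0, 1, 0, 0)
  "011" → prefix "01" already present; 1 new (1)
  "01011" → prefix "010" already present; 2 new (1, 1)
Total nodes = 3 + 5 + 1 + 2 = 11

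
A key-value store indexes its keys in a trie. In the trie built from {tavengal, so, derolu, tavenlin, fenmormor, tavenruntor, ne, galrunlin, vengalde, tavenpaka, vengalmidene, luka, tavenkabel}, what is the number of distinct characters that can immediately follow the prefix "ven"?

The children of the "ven" node are the distinct next characters among strings starting with "ven".
Characters that immediately follow "ven" among the stored strings: {g}.
That node has 1 child edge.

1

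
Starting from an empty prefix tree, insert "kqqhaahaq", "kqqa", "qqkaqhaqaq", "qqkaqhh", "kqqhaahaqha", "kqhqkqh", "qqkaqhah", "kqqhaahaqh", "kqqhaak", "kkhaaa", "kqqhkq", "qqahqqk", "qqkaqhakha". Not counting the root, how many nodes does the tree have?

Trace insertions, counting only characters that open a new branch:
  "kqqhaahaq" → 9 new (k, q, q, h, a, a, h, a, q)
  "kqqa" → prefix "kqq" already present; 1 new (a)
  "qqkaqhaqaq" → 10 new (q, q, k, a, q, h, a, q, a, q)
  "qqkaqhh" → prefix "qqkaqh" already present; 1 new (h)
  "kqqhaahaqha" → prefix "kqqhaahaq" already present; 2 new (h, a)
  "kqhqkqh" → prefix "kq" already present; 5 new (h, q, k, q, h)
  "qqkaqhah" → prefix "qqkaqha" already present; 1 new (h)
  "kqqhaahaqh" → prefix "kqqhaahaqh" already present; 0 new (none)
  "kqqhaak" → prefix "kqqhaa" already present; 1 new (k)
  "kkhaaa" → prefix "k" already present; 5 new (k, h, a, a, a)
  "kqqhkq" → prefix "kqqh" already present; 2 new (k, q)
  "qqahqqk" → prefix "qq" already present; 5 new (a, h, q, q, k)
  "qqkaqhakha" → prefix "qqkaqha" already present; 3 new (k, h, a)
Total nodes = 9 + 1 + 10 + 1 + 2 + 5 + 1 + 0 + 1 + 5 + 2 + 5 + 3 = 45

45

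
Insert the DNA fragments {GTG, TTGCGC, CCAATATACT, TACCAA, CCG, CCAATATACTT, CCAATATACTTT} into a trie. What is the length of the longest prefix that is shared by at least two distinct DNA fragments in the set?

11

The deepest shared node is where two words last agree before diverging.
e.g. "CCAATATACTT" and "CCAATATACTTT" share the prefix "CCAATATACTT" of length 11; no pair shares a longer one.
Longest shared-prefix length: 11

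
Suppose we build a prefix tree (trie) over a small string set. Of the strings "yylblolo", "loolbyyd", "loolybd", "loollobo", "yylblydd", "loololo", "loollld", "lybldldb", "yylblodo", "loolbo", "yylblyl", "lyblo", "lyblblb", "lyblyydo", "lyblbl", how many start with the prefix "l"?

Traverse to the node for "l", then collect every word in that subtree.
Matches: "loolbo", "loolbyyd", "loollld", "loollobo", "loololo", "loolybd", "lyblbl", "lyblblb", "lybldldb", "lyblo", "lyblyydo"
Count: 11

11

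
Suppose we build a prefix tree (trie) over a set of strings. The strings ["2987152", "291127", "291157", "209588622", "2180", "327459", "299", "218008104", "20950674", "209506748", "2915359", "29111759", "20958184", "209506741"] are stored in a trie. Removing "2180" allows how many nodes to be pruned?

Walk "2180" from the leaf back toward the root, removing each node that no remaining word uses.
Every node on "2180" is still needed (e.g. by "218008104"), so nothing is freed.
Nodes removed: 0

0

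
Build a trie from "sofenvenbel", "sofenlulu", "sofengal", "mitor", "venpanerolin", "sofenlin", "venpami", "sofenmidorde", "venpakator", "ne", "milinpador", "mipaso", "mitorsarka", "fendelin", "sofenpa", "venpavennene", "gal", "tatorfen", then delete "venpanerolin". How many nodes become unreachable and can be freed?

A node on "venpanerolin"'s path can go only if nothing else ends at it or branches off below it.
The suffix "nerolin" (7 nodes) is used only by "venpanerolin"; the node for "venpa" still has the child "m", so pruning stops there.
Nodes removed: 7

7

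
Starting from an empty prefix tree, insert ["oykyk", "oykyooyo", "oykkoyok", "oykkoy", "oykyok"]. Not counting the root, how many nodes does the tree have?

Insert word by word; a character creates a node only if that edge doesn't already exist:
  "oykyk" → 5 new (o, y, k, y, k)
  "oykyooyo" → prefix "oyky" already present; 4 new (o, o, y, o)
  "oykkoyok" → prefix "oyk" already present; 5 new (k, o, y, o, k)
  "oykkoy" → prefix "oykkoy" already present; 0 new (none)
  "oykyok" → prefix "oykyo" already present; 1 new (k)
Total nodes = 5 + 4 + 5 + 0 + 1 = 15

15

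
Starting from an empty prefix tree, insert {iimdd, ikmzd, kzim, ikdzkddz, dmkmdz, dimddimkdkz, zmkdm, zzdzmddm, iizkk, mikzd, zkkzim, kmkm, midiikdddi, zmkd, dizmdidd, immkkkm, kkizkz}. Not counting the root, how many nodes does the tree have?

88

Insert word by word; a character creates a node only if that edge doesn't already exist:
  "iimdd" → 5 new (i, i, m, d, d)
  "ikmzd" → prefix "i" already present; 4 new (k, m, z, d)
  "kzim" → 4 new (k, z, i, m)
  "ikdzkddz" → prefix "ik" already present; 6 new (d, z, k, d, d, z)
  "dmkmdz" → 6 new (d, m, k, m, d, z)
  "dimddimkdkz" → prefix "d" already present; 10 new (i, m, d, d, i, m, k, d, k, z)
  "zmkdm" → 5 new (z, m, k, d, m)
  "zzdzmddm" → prefix "z" already present; 7 new (z, d, z, m, d, d, m)
  "iizkk" → prefix "ii" already present; 3 new (z, k, k)
  "mikzd" → 5 new (m, i, k, z, d)
  "zkkzim" → prefix "z" already present; 5 new (k, k, z, i, m)
  "kmkm" → prefix "k" already present; 3 new (m, k, m)
  "midiikdddi" → prefix "mi" already present; 8 new (d, i, i, k, d, d, d, i)
  "zmkd" → prefix "zmkd" already present; 0 new (none)
  "dizmdidd" → prefix "di" already present; 6 new (z, m, d, i, d, d)
  "immkkkm" → prefix "i" already present; 6 new (m, m, k, k, k, m)
  "kkizkz" → prefix "k" already present; 5 new (k, i, z, k, z)
Total nodes = 5 + 4 + 4 + 6 + 6 + 10 + 5 + 7 + 3 + 5 + 5 + 3 + 8 + 0 + 6 + 6 + 5 = 88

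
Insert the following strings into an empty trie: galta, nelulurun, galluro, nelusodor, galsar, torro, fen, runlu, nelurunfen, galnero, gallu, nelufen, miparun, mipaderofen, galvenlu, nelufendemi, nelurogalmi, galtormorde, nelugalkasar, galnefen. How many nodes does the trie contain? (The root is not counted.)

Count nodes per top-level branch (shared prefixes stored once):
  'f'-branch (fen): 3 nodes
  'g'-branch (gallu, galluro, galnefen, galnero, galsar, galta, galtormorde, galvenlu): 31 nodes
  'm'-branch (mipaderofen, miparun): 14 nodes
  'n'-branch (nelufen, nelufendemi, nelugalkasar, nelulurun, nelurogalmi, nelurunfen, nelusodor): 41 nodes
  'r'-branch (runlu): 5 nodes
  't'-branch (torro): 5 nodes
Sum: 99

99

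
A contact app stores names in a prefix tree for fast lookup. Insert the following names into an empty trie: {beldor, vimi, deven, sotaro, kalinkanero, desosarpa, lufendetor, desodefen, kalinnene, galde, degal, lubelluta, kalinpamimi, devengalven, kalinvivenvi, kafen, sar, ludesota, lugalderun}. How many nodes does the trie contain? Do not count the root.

111

Trace insertions, counting only characters that open a new branch:
  "beldor" → 6 new (b, e, l, d, o, r)
  "vimi" → 4 new (v, i, m, i)
  "deven" → 5 new (d, e, v, e, n)
  "sotaro" → 6 new (s, o, t, a, r, o)
  "kalinkanero" → 11 new (k, a, l, i, n, k, a, n, e, r, o)
  "desosarpa" → prefix "de" already present; 7 new (s, o, s, a, r, p, a)
  "lufendetor" → 10 new (l, u, f, e, n, d, e, t, o, r)
  "desodefen" → prefix "deso" already present; 5 new (d, e, f, e, n)
  "kalinnene" → prefix "kalin" already present; 4 new (n, e, n, e)
  "galde" → 5 new (g, a, l, d, e)
  "degal" → prefix "de" already present; 3 new (g, a, l)
  "lubelluta" → prefix "lu" already present; 7 new (b, e, l, l, u, t, a)
  "kalinpamimi" → prefix "kalin" already present; 6 new (p, a, m, i, m, i)
  "devengalven" → prefix "deven" already present; 6 new (g, a, l, v, e, n)
  "kalinvivenvi" → prefix "kalin" already present; 7 new (v, i, v, e, n, v, i)
  "kafen" → prefix "ka" already present; 3 new (f, e, n)
  "sar" → prefix "s" already present; 2 new (a, r)
  "ludesota" → prefix "lu" already present; 6 new (d, e, s, o, t, a)
  "lugalderun" → prefix "lu" already present; 8 new (g, a, l, d, e, r, u, n)
Total nodes = 6 + 4 + 5 + 6 + 11 + 7 + 10 + 5 + 4 + 5 + 3 + 7 + 6 + 6 + 7 + 3 + 2 + 6 + 8 = 111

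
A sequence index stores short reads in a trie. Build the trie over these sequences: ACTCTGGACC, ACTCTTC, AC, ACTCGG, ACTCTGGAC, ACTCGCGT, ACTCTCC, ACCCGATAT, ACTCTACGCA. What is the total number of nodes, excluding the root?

Count nodes per top-level branch (shared prefixes stored once):
  'A'-branch (AC, ACCCGATAT, ACTCGCGT, ACTCGG, ACTCTACGCA, ACTCTCC, ACTCTGGAC, ACTCTGGACC, ACTCTTC): 31 nodes
Sum: 31

31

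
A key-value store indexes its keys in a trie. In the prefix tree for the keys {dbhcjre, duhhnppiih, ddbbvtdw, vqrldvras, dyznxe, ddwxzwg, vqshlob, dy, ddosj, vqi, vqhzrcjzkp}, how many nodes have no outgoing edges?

A leaf is a node with no children — equivalently, the end of a word that is not a proper prefix of any other stored word.
Those words: "dbhcjre", "ddbbvtdw", "ddosj", "ddwxzwg", "duhhnppiih", "dyznxe", "vqhzrcjzkp", "vqi", "vqrldvras", "vqshlob"
Leaf count: 10

10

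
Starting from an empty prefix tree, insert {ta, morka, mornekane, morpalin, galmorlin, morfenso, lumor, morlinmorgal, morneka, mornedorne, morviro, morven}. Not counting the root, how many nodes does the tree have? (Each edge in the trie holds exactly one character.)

57

For each word, the new-node count is its length minus the longest prefix already in the trie:
  "ta" → 2 new (t, a)
  "morka" → 5 new (m, o, r, k, a)
  "mornekane" → prefix "mor" already present; 6 new (n, e, k, a, n, e)
  "morpalin" → prefix "mor" already present; 5 new (p, a, l, i, n)
  "galmorlin" → 9 new (g, a, l, m, o, r, l, i, n)
  "morfenso" → prefix "mor" already present; 5 new (f, e, n, s, o)
  "lumor" → 5 new (l, u, m, o, r)
  "morlinmorgal" → prefix "mor" already present; 9 new (l, i, n, m, o, r, g, a, l)
  "morneka" → prefix "morneka" already present; 0 new (none)
  "mornedorne" → prefix "morne" already present; 5 new (d, o, r, n, e)
  "morviro" → prefix "mor" already present; 4 new (v, i, r, o)
  "morven" → prefix "morv" already present; 2 new (e, n)
Total nodes = 2 + 5 + 6 + 5 + 9 + 5 + 5 + 9 + 0 + 5 + 4 + 2 = 57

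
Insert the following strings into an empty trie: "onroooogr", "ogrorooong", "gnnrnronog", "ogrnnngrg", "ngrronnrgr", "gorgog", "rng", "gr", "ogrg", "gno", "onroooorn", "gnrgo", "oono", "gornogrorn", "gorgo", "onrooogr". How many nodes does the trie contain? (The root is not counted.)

Trace insertions, counting only characters that open a new branch:
  "onroooogr" → 9 new (o, n, r, o, o, o, o, g, r)
  "ogrorooong" → prefix "o" already present; 9 new (g, r, o, r, o, o, o, n, g)
  "gnnrnronog" → 10 new (g, n, n, r, n, r, o, n, o, g)
  "ogrnnngrg" → prefix "ogr" already present; 6 new (n, n, n, g, r, g)
  "ngrronnrgr" → 10 new (n, g, r, r, o, n, n, r, g, r)
  "gorgog" → prefix "g" already present; 5 new (o, r, g, o, g)
  "rng" → 3 new (r, n, g)
  "gr" → prefix "g" already present; 1 new (r)
  "ogrg" → prefix "ogr" already present; 1 new (g)
  "gno" → prefix "gn" already present; 1 new (o)
  "onroooorn" → prefix "onroooo" already present; 2 new (r, n)
  "gnrgo" → prefix "gn" already present; 3 new (r, g, o)
  "oono" → prefix "o" already present; 3 new (o, n, o)
  "gornogrorn" → prefix "gor" already present; 7 new (n, o, g, r, o, r, n)
  "gorgo" → prefix "gorgo" already present; 0 new (none)
  "onrooogr" → prefix "onrooo" already present; 2 new (g, r)
Total nodes = 9 + 9 + 10 + 6 + 10 + 5 + 3 + 1 + 1 + 1 + 2 + 3 + 3 + 7 + 0 + 2 = 72

72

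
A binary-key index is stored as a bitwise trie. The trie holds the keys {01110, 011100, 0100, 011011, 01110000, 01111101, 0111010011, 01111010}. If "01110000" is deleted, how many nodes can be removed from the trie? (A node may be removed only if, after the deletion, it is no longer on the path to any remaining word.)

2

A node on "01110000"'s path can go only if nothing else ends at it or branches off below it.
The suffix "00" (2 nodes) is used only by "01110000"; "011100" is itself a stored word, so pruning stops there.
Nodes removed: 2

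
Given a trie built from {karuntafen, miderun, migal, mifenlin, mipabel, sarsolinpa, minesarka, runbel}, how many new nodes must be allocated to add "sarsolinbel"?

The longest prefix of "sarsolinbel" already in the trie is "sarsolin" (length 8).
So 11 − 8 = 3 new nodes.

3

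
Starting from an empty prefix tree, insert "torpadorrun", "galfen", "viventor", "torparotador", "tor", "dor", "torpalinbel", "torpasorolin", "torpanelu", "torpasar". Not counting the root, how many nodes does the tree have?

Count nodes per top-level branch (shared prefixes stored once):
  'd'-branch (dor): 3 nodes
  'g'-branch (galfen): 6 nodes
  't'-branch (tor, torpadorrun, torpalinbel, torpanelu, torparotador, torpasar, torpasorolin): 37 nodes
  'v'-branch (viventor): 8 nodes
Sum: 54

54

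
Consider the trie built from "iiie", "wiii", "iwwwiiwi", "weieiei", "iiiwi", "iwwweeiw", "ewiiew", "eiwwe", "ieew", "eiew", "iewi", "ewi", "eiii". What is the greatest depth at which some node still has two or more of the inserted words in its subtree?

Equivalently: take the maximum, over all pairs, of their longest common prefix length.
e.g. "iwwweeiw" and "iwwwiiwi" share the prefix "iwww" of length 4; no pair shares a longer one.
Longest shared-prefix length: 4

4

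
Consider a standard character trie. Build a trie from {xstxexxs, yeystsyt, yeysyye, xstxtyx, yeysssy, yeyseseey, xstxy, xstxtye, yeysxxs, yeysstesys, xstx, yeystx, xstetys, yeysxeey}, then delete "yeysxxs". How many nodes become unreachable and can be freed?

A node on "yeysxxs"'s path can go only if nothing else ends at it or branches off below it.
The suffix "xs" (2 nodes) is used only by "yeysxxs"; the node for "yeysx" still has the child "e", so pruning stops there.
Nodes removed: 2

2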